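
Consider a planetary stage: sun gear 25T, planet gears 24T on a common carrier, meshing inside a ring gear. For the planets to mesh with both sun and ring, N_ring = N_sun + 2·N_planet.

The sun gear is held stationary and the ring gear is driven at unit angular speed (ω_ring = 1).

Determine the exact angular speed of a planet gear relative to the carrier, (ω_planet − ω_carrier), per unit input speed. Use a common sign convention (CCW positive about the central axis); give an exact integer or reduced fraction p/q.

N_ring = 25 + 2·24 = 73
25(ω_s−ω_c) = −73(ω_r−ω_c),  ω_s=0, ω_r=1
25(0−ω_c) = −73(1−ω_c)  ⇒  98ω_c = 73  ⇒  ω_c = 73/98
sun–planet: 25·(0−73/98) = −24·(ω_p−ω_c)  ⇒  ω_p−ω_c = −(25/24)·(-73/98) = 1825/2352

1825/2352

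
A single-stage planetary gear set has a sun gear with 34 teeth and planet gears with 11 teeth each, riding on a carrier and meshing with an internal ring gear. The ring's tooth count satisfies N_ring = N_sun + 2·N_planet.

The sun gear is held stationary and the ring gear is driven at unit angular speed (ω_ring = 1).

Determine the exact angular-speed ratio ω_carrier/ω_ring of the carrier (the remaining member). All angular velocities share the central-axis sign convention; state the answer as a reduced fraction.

28/45

N_ring = 34 + 2·11 = 56
34(ω_s−ω_c) = −56(ω_r−ω_c),  ω_s=0, ω_r=1
34(0−ω_c) = −56(1−ω_c)  ⇒  90ω_c = 56  ⇒  ω_c = 28/45
ω_c/ω_r = 28/45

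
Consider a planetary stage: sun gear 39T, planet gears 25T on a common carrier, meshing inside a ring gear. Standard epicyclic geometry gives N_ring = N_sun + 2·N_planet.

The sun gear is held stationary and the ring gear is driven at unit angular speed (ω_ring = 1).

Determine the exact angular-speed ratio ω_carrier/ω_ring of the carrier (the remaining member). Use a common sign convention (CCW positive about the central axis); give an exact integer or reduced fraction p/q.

89/128

N_ring = 39 + 2·25 = 89
39(ω_s−ω_c) = −89(ω_r−ω_c),  ω_s=0, ω_r=1
39(0−ω_c) = −89(1−ω_c)  ⇒  128ω_c = 89  ⇒  ω_c = 89/128
ω_c/ω_r = 89/128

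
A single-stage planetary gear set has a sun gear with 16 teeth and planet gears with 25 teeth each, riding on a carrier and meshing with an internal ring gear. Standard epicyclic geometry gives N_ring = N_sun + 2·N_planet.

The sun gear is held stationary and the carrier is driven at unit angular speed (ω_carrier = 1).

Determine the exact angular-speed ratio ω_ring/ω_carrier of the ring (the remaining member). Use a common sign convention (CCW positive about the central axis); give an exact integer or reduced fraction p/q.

N_ring = 16 + 2·25 = 66
16(ω_s−ω_c) = −66(ω_r−ω_c),  ω_s=0, ω_c=1
ω_r = 1 − (16/66)(0−1) = 41/33
ω_r/ω_c = 41/33

41/33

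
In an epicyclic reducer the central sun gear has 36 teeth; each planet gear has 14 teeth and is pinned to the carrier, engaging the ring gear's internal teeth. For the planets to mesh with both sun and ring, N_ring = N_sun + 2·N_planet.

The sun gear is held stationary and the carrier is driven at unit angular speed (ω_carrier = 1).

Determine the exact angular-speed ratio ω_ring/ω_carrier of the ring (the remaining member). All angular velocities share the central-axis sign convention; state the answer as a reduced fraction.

N_ring = 36 + 2·14 = 64
36(ω_s−ω_c) = −64(ω_r−ω_c),  ω_s=0, ω_c=1
ω_r = 1 − (36/64)(0−1) = 25/16
ω_r/ω_c = 25/16

25/16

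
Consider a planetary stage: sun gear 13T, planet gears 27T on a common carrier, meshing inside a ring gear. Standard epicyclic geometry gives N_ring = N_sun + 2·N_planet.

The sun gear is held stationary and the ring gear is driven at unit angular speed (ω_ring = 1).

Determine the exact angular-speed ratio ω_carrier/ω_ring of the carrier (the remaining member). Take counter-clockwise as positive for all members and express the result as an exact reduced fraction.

N_ring = 13 + 2·27 = 67
13(ω_s−ω_c) = −67(ω_r−ω_c),  ω_s=0, ω_r=1
13(0−ω_c) = −67(1−ω_c)  ⇒  80ω_c = 67  ⇒  ω_c = 67/80
ω_c/ω_r = 67/80

67/80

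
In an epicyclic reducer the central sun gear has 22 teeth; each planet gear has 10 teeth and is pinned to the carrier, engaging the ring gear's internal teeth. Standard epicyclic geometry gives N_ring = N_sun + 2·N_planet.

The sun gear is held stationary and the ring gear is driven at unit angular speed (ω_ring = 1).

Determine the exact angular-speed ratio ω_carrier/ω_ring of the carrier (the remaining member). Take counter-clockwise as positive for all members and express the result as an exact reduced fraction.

21/32

N_ring = 22 + 2·10 = 42
22(ω_s−ω_c) = −42(ω_r−ω_c),  ω_s=0, ω_r=1
22(0−ω_c) = −42(1−ω_c)  ⇒  64ω_c = 42  ⇒  ω_c = 21/32
ω_c/ω_r = 21/32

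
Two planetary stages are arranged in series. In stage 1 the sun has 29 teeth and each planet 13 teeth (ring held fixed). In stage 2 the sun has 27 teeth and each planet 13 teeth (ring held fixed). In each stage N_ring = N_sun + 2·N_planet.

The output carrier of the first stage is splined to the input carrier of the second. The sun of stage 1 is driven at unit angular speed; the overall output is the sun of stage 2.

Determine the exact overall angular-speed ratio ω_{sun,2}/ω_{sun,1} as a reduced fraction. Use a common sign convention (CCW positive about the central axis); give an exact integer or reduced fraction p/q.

580/567

Stage 1: N_ring = 29 + 2·13 = 55
Stage 1: 29(ω_s−ω_c) = −55(ω_r−ω_c),  ω_r=0, ω_s=1
Stage 1: 29(1−ω_c) = −55(0−ω_c)  ⇒  84ω_c = 29  ⇒  ω_c = 29/84
  ⇒ ω_c¹/ω_s¹ = 29/84
Stage 2: N_ring = 27 + 2·13 = 53
Stage 2: 27(ω_s−ω_c) = −53(ω_r−ω_c),  ω_r=0, ω_c=1
Stage 2: ω_s = 1 − (53/27)(0−1) = 80/27
  ⇒ ω_s²/ω_c² = 80/27
Coupling ω_c² = ω_c¹ ⇒ overall = 29/84 × 80/27 = 580/567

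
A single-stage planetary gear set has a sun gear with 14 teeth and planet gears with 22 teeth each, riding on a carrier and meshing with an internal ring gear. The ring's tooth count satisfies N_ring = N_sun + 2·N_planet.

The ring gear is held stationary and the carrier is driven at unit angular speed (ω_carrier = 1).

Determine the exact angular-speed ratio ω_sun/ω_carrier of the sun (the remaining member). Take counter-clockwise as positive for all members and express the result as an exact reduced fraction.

36/7

N_ring = 14 + 2·22 = 58
14(ω_s−ω_c) = −58(ω_r−ω_c),  ω_r=0, ω_c=1
ω_s = 1 − (58/14)(0−1) = 36/7
ω_s/ω_c = 36/7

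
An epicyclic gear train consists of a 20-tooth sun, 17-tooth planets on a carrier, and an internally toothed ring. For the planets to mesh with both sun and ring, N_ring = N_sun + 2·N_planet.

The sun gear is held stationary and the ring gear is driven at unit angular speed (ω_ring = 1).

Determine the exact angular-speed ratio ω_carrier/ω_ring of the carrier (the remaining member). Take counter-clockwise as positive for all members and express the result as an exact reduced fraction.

N_ring = 20 + 2·17 = 54
20(ω_s−ω_c) = −54(ω_r−ω_c),  ω_s=0, ω_r=1
20(0−ω_c) = −54(1−ω_c)  ⇒  74ω_c = 54  ⇒  ω_c = 27/37
ω_c/ω_r = 27/37

27/37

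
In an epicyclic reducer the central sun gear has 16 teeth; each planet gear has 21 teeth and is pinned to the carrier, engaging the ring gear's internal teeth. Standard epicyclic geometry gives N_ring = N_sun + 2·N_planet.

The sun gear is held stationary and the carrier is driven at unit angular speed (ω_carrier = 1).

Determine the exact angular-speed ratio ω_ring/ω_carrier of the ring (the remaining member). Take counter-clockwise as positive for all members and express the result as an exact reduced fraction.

37/29

N_ring = 16 + 2·21 = 58
16(ω_s−ω_c) = −58(ω_r−ω_c),  ω_s=0, ω_c=1
ω_r = 1 − (16/58)(0−1) = 37/29
ω_r/ω_c = 37/29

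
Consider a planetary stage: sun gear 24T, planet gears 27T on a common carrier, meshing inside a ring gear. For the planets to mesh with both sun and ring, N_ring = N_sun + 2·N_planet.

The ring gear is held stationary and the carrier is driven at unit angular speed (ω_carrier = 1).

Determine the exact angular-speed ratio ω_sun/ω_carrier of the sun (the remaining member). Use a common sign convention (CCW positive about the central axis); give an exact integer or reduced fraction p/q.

N_ring = 24 + 2·27 = 78
24(ω_s−ω_c) = −78(ω_r−ω_c),  ω_r=0, ω_c=1
ω_s = 1 − (78/24)(0−1) = 17/4
ω_s/ω_c = 17/4

17/4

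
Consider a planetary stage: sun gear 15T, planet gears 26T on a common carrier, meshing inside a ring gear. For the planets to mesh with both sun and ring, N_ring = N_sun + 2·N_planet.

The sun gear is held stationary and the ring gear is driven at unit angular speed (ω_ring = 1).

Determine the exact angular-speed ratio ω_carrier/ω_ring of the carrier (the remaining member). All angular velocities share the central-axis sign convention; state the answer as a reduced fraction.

N_ring = 15 + 2·26 = 67
15(ω_s−ω_c) = −67(ω_r−ω_c),  ω_s=0, ω_r=1
15(0−ω_c) = −67(1−ω_c)  ⇒  82ω_c = 67  ⇒  ω_c = 67/82
ω_c/ω_r = 67/82

67/82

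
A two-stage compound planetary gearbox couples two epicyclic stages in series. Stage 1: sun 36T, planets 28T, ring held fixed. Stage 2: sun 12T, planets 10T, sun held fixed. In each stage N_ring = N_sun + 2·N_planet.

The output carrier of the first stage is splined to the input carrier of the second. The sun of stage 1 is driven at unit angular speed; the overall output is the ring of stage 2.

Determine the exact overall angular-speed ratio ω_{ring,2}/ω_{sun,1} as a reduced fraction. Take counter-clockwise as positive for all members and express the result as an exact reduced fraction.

Stage 1: N_ring = 36 + 2·28 = 92
Stage 1: 36(ω_s−ω_c) = −92(ω_r−ω_c),  ω_r=0, ω_s=1
Stage 1: 36(1−ω_c) = −92(0−ω_c)  ⇒  128ω_c = 36  ⇒  ω_c = 9/32
  ⇒ ω_c¹/ω_s¹ = 9/32
Stage 2: N_ring = 12 + 2·10 = 32
Stage 2: 12(ω_s−ω_c) = −32(ω_r−ω_c),  ω_s=0, ω_c=1
Stage 2: ω_r = 1 − (12/32)(0−1) = 11/8
  ⇒ ω_r²/ω_c² = 11/8
Coupling ω_c² = ω_c¹ ⇒ overall = 9/32 × 11/8 = 99/256

99/256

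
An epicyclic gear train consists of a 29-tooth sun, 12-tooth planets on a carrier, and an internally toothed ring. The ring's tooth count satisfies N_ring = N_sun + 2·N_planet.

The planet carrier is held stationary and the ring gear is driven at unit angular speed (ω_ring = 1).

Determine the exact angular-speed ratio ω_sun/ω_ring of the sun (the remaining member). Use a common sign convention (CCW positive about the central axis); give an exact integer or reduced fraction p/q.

-53/29

N_ring = 29 + 2·12 = 53
29(ω_s−ω_c) = −53(ω_r−ω_c),  ω_c=0, ω_r=1
ω_s = 0 − (53/29)(1−0) = -53/29
ω_s/ω_r = -53/29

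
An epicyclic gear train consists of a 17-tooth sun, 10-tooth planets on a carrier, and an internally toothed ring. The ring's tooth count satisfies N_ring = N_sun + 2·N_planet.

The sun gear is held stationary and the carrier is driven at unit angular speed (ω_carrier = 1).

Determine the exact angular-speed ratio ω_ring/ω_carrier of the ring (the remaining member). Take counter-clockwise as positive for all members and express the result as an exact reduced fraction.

54/37

N_ring = 17 + 2·10 = 37
17(ω_s−ω_c) = −37(ω_r−ω_c),  ω_s=0, ω_c=1
ω_r = 1 − (17/37)(0−1) = 54/37
ω_r/ω_c = 54/37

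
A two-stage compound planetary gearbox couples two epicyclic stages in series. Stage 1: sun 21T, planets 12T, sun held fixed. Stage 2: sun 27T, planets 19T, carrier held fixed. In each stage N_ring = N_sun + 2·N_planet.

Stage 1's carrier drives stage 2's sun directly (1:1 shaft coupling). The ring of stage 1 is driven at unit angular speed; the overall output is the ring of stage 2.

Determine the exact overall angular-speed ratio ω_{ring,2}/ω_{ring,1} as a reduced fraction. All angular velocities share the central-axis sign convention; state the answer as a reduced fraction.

-81/286

Stage 1: N_ring = 21 + 2·12 = 45
Stage 1: 21(ω_s−ω_c) = −45(ω_r−ω_c),  ω_s=0, ω_r=1
Stage 1: 21(0−ω_c) = −45(1−ω_c)  ⇒  66ω_c = 45  ⇒  ω_c = 15/22
  ⇒ ω_c¹/ω_r¹ = 15/22
Stage 2: N_ring = 27 + 2·19 = 65
Stage 2: 27(ω_s−ω_c) = −65(ω_r−ω_c),  ω_c=0, ω_s=1
Stage 2: ω_r = 0 − (27/65)(1−0) = -27/65
  ⇒ ω_r²/ω_s² = -27/65
Coupling ω_s² = ω_c¹ ⇒ overall = 15/22 × -27/65 = -81/286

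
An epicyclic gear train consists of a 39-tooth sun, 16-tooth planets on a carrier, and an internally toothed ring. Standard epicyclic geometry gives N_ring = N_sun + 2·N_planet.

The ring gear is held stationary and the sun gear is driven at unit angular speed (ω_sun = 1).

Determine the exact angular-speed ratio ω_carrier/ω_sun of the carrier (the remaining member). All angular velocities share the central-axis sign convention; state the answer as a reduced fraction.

39/110

N_ring = 39 + 2·16 = 71
39(ω_s−ω_c) = −71(ω_r−ω_c),  ω_r=0, ω_s=1
39(1−ω_c) = −71(0−ω_c)  ⇒  110ω_c = 39  ⇒  ω_c = 39/110
ω_c/ω_s = 39/110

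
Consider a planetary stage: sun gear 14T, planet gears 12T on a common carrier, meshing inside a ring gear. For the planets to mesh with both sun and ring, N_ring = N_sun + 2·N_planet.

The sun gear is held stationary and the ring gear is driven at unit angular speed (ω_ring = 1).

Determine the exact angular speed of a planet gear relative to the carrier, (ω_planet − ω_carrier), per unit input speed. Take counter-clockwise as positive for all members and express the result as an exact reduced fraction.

133/156

N_ring = 14 + 2·12 = 38
14(ω_s−ω_c) = −38(ω_r−ω_c),  ω_s=0, ω_r=1
14(0−ω_c) = −38(1−ω_c)  ⇒  52ω_c = 38  ⇒  ω_c = 19/26
sun–planet: 14·(0−19/26) = −12·(ω_p−ω_c)  ⇒  ω_p−ω_c = −(14/12)·(-19/26) = 133/156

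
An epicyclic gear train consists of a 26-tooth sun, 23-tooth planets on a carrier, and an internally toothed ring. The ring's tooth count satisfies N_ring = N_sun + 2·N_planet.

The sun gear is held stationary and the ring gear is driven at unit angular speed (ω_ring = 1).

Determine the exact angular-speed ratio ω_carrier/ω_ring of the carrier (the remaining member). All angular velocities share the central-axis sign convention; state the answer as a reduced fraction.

N_ring = 26 + 2·23 = 72
26(ω_s−ω_c) = −72(ω_r−ω_c),  ω_s=0, ω_r=1
26(0−ω_c) = −72(1−ω_c)  ⇒  98ω_c = 72  ⇒  ω_c = 36/49
ω_c/ω_r = 36/49

36/49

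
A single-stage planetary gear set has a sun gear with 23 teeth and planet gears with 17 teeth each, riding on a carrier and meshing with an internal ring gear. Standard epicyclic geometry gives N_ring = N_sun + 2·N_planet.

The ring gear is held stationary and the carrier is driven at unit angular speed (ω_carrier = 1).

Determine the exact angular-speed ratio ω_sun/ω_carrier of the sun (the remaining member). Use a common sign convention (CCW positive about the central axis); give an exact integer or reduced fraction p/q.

80/23

N_ring = 23 + 2·17 = 57
23(ω_s−ω_c) = −57(ω_r−ω_c),  ω_r=0, ω_c=1
ω_s = 1 − (57/23)(0−1) = 80/23
ω_s/ω_c = 80/23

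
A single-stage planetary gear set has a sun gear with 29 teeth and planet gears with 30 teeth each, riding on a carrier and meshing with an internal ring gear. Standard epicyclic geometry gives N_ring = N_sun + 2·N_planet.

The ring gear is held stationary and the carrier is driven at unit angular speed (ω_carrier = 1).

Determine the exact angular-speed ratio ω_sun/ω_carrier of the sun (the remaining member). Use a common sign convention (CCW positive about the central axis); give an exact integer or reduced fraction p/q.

N_ring = 29 + 2·30 = 89
29(ω_s−ω_c) = −89(ω_r−ω_c),  ω_r=0, ω_c=1
ω_s = 1 − (89/29)(0−1) = 118/29
ω_s/ω_c = 118/29

118/29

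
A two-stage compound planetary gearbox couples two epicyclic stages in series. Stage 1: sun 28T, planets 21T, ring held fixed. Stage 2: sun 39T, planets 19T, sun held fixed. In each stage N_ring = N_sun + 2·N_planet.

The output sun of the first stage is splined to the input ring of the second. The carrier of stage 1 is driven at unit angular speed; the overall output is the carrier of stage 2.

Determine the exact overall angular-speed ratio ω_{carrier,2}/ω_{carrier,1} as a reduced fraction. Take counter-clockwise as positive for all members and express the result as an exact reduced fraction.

Stage 1: N_ring = 28 + 2·21 = 70
Stage 1: 28(ω_s−ω_c) = −70(ω_r−ω_c),  ω_r=0, ω_c=1
Stage 1: ω_s = 1 − (70/28)(0−1) = 7/2
  ⇒ ω_s¹/ω_c¹ = 7/2
Stage 2: N_ring = 39 + 2·19 = 77
Stage 2: 39(ω_s−ω_c) = −77(ω_r−ω_c),  ω_s=0, ω_r=1
Stage 2: 39(0−ω_c) = −77(1−ω_c)  ⇒  116ω_c = 77  ⇒  ω_c = 77/116
  ⇒ ω_c²/ω_r² = 77/116
Coupling ω_r² = ω_s¹ ⇒ overall = 7/2 × 77/116 = 539/232

539/232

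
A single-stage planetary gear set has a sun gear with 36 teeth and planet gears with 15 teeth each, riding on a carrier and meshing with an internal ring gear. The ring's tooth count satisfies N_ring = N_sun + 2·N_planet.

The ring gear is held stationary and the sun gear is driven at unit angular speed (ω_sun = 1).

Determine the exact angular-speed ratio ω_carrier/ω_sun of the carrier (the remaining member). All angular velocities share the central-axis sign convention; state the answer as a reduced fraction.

N_ring = 36 + 2·15 = 66
36(ω_s−ω_c) = −66(ω_r−ω_c),  ω_r=0, ω_s=1
36(1−ω_c) = −66(0−ω_c)  ⇒  102ω_c = 36  ⇒  ω_c = 6/17
ω_c/ω_s = 6/17

6/17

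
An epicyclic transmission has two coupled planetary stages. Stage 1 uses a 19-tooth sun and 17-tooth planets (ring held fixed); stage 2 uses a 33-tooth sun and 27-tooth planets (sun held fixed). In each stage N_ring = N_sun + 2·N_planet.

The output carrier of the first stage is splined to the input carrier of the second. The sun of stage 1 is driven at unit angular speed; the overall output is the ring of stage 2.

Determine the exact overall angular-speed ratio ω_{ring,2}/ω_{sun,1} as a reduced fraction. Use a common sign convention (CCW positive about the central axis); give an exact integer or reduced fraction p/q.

Stage 1: N_ring = 19 + 2·17 = 53
Stage 1: 19(ω_s−ω_c) = −53(ω_r−ω_c),  ω_r=0, ω_s=1
Stage 1: 19(1−ω_c) = −53(0−ω_c)  ⇒  72ω_c = 19  ⇒  ω_c = 19/72
  ⇒ ω_c¹/ω_s¹ = 19/72
Stage 2: N_ring = 33 + 2·27 = 87
Stage 2: 33(ω_s−ω_c) = −87(ω_r−ω_c),  ω_s=0, ω_c=1
Stage 2: ω_r = 1 − (33/87)(0−1) = 40/29
  ⇒ ω_r²/ω_c² = 40/29
Coupling ω_c² = ω_c¹ ⇒ overall = 19/72 × 40/29 = 95/261

95/261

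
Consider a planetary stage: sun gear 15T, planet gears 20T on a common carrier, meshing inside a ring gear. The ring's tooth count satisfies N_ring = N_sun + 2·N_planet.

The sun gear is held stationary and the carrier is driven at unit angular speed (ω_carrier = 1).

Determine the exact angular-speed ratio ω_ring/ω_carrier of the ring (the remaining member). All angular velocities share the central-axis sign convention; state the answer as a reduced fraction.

N_ring = 15 + 2·20 = 55
15(ω_s−ω_c) = −55(ω_r−ω_c),  ω_s=0, ω_c=1
ω_r = 1 − (15/55)(0−1) = 14/11
ω_r/ω_c = 14/11

14/11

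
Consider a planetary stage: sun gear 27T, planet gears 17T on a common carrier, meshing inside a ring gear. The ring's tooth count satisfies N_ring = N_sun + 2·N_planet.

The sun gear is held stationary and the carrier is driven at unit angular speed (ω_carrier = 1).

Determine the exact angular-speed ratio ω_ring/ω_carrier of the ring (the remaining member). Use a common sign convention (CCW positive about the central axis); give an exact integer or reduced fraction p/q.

88/61

N_ring = 27 + 2·17 = 61
27(ω_s−ω_c) = −61(ω_r−ω_c),  ω_s=0, ω_c=1
ω_r = 1 − (27/61)(0−1) = 88/61
ω_r/ω_c = 88/61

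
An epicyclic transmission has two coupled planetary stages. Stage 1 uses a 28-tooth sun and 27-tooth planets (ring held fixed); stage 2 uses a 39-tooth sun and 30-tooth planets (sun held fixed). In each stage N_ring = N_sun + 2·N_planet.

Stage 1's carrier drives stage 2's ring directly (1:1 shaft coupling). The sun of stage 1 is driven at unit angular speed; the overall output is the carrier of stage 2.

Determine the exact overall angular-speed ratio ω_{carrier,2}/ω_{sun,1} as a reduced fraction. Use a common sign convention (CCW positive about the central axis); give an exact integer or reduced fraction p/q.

21/115

Stage 1: N_ring = 28 + 2·27 = 82
Stage 1: 28(ω_s−ω_c) = −82(ω_r−ω_c),  ω_r=0, ω_s=1
Stage 1: 28(1−ω_c) = −82(0−ω_c)  ⇒  110ω_c = 28  ⇒  ω_c = 14/55
  ⇒ ω_c¹/ω_s¹ = 14/55
Stage 2: N_ring = 39 + 2·30 = 99
Stage 2: 39(ω_s−ω_c) = −99(ω_r−ω_c),  ω_s=0, ω_r=1
Stage 2: 39(0−ω_c) = −99(1−ω_c)  ⇒  138ω_c = 99  ⇒  ω_c = 33/46
  ⇒ ω_c²/ω_r² = 33/46
Coupling ω_r² = ω_c¹ ⇒ overall = 14/55 × 33/46 = 21/115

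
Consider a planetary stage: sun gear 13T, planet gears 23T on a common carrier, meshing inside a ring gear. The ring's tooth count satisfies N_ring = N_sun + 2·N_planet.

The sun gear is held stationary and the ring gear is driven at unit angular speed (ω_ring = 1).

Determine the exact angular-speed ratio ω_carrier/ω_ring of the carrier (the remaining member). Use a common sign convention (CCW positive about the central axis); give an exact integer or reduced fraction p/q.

N_ring = 13 + 2·23 = 59
13(ω_s−ω_c) = −59(ω_r−ω_c),  ω_s=0, ω_r=1
13(0−ω_c) = −59(1−ω_c)  ⇒  72ω_c = 59  ⇒  ω_c = 59/72
ω_c/ω_r = 59/72

59/72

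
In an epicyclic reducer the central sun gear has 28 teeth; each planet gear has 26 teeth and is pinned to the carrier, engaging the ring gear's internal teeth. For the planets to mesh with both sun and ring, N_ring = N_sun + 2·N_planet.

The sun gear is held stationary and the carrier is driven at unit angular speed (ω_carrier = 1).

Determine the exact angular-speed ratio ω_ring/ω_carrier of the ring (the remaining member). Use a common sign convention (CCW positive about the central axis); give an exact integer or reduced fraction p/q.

27/20

N_ring = 28 + 2·26 = 80
28(ω_s−ω_c) = −80(ω_r−ω_c),  ω_s=0, ω_c=1
ω_r = 1 − (28/80)(0−1) = 27/20
ω_r/ω_c = 27/20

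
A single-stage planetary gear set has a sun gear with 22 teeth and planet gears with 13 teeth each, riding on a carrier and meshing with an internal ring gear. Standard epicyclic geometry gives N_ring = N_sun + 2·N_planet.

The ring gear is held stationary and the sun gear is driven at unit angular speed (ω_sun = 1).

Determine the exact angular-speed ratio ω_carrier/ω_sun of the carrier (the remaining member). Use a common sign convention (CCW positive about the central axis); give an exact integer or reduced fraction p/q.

N_ring = 22 + 2·13 = 48
22(ω_s−ω_c) = −48(ω_r−ω_c),  ω_r=0, ω_s=1
22(1−ω_c) = −48(0−ω_c)  ⇒  70ω_c = 22  ⇒  ω_c = 11/35
ω_c/ω_s = 11/35

11/35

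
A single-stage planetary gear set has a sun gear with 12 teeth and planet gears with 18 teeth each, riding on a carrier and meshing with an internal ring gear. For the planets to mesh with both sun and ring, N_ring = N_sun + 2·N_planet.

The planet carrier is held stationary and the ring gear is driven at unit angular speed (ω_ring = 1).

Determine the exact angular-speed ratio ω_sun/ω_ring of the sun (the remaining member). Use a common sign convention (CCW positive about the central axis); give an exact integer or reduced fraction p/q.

N_ring = 12 + 2·18 = 48
12(ω_s−ω_c) = −48(ω_r−ω_c),  ω_c=0, ω_r=1
ω_s = 0 − (48/12)(1−0) = -4
ω_s/ω_r = -4

-4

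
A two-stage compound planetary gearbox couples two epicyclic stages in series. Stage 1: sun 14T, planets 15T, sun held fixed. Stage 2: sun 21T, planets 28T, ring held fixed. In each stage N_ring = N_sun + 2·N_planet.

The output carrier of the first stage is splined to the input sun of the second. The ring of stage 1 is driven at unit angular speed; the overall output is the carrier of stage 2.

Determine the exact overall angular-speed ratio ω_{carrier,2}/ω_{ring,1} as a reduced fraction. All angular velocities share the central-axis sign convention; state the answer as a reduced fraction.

33/203

Stage 1: N_ring = 14 + 2·15 = 44
Stage 1: 14(ω_s−ω_c) = −44(ω_r−ω_c),  ω_s=0, ω_r=1
Stage 1: 14(0−ω_c) = −44(1−ω_c)  ⇒  58ω_c = 44  ⇒  ω_c = 22/29
  ⇒ ω_c¹/ω_r¹ = 22/29
Stage 2: N_ring = 21 + 2·28 = 77
Stage 2: 21(ω_s−ω_c) = −77(ω_r−ω_c),  ω_r=0, ω_s=1
Stage 2: 21(1−ω_c) = −77(0−ω_c)  ⇒  98ω_c = 21  ⇒  ω_c = 3/14
  ⇒ ω_c²/ω_s² = 3/14
Coupling ω_s² = ω_c¹ ⇒ overall = 22/29 × 3/14 = 33/203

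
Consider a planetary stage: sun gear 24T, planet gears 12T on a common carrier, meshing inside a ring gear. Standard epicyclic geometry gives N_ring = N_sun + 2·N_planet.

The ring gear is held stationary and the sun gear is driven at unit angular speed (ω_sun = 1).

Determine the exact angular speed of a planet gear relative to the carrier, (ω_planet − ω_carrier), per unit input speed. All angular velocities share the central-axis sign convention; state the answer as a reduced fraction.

-4/3

N_ring = 24 + 2·12 = 48
24(ω_s−ω_c) = −48(ω_r−ω_c),  ω_r=0, ω_s=1
24(1−ω_c) = −48(0−ω_c)  ⇒  72ω_c = 24  ⇒  ω_c = 1/3
sun–planet: 24·(1−1/3) = −12·(ω_p−ω_c)  ⇒  ω_p−ω_c = −(24/12)·(2/3) = -4/3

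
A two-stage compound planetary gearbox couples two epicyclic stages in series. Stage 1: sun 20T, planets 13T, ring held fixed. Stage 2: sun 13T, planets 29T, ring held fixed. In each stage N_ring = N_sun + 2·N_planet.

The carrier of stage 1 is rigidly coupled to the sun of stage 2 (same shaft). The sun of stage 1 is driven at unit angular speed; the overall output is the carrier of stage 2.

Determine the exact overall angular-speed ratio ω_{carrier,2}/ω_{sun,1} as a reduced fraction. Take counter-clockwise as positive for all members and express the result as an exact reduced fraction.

65/1386

Stage 1: N_ring = 20 + 2·13 = 46
Stage 1: 20(ω_s−ω_c) = −46(ω_r−ω_c),  ω_r=0, ω_s=1
Stage 1: 20(1−ω_c) = −46(0−ω_c)  ⇒  66ω_c = 20  ⇒  ω_c = 10/33
  ⇒ ω_c¹/ω_s¹ = 10/33
Stage 2: N_ring = 13 + 2·29 = 71
Stage 2: 13(ω_s−ω_c) = −71(ω_r−ω_c),  ω_r=0, ω_s=1
Stage 2: 13(1−ω_c) = −71(0−ω_c)  ⇒  84ω_c = 13  ⇒  ω_c = 13/84
  ⇒ ω_c²/ω_s² = 13/84
Coupling ω_s² = ω_c¹ ⇒ overall = 10/33 × 13/84 = 65/1386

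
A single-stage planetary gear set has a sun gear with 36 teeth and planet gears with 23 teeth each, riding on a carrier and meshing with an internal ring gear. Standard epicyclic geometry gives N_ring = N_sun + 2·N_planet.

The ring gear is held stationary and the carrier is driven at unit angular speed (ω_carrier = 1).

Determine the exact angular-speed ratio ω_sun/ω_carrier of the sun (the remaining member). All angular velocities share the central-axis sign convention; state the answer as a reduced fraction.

N_ring = 36 + 2·23 = 82
36(ω_s−ω_c) = −82(ω_r−ω_c),  ω_r=0, ω_c=1
ω_s = 1 − (82/36)(0−1) = 59/18
ω_s/ω_c = 59/18

59/18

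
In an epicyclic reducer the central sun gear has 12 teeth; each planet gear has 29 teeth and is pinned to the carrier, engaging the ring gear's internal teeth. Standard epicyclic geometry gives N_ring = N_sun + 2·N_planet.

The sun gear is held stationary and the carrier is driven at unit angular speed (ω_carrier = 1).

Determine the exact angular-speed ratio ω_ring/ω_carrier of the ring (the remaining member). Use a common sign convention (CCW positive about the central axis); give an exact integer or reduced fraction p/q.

41/35

N_ring = 12 + 2·29 = 70
12(ω_s−ω_c) = −70(ω_r−ω_c),  ω_s=0, ω_c=1
ω_r = 1 − (12/70)(0−1) = 41/35
ω_r/ω_c = 41/35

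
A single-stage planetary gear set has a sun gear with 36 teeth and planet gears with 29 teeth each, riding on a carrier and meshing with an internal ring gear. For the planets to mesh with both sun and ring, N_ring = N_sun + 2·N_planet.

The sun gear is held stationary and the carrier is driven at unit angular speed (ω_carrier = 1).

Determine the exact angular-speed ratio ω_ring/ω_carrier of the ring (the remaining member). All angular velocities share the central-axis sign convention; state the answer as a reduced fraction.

N_ring = 36 + 2·29 = 94
36(ω_s−ω_c) = −94(ω_r−ω_c),  ω_s=0, ω_c=1
ω_r = 1 − (36/94)(0−1) = 65/47
ω_r/ω_c = 65/47

65/47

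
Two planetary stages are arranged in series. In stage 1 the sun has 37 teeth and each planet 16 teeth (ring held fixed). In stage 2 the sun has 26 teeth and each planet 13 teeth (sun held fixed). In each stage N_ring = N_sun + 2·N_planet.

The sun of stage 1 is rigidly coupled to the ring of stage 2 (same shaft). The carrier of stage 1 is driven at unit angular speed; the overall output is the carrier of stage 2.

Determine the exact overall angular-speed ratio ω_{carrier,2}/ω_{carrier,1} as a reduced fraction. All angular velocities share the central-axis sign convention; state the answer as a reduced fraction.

212/111

Stage 1: N_ring = 37 + 2·16 = 69
Stage 1: 37(ω_s−ω_c) = −69(ω_r−ω_c),  ω_r=0, ω_c=1
Stage 1: ω_s = 1 − (69/37)(0−1) = 106/37
  ⇒ ω_s¹/ω_c¹ = 106/37
Stage 2: N_ring = 26 + 2·13 = 52
Stage 2: 26(ω_s−ω_c) = −52(ω_r−ω_c),  ω_s=0, ω_r=1
Stage 2: 26(0−ω_c) = −52(1−ω_c)  ⇒  78ω_c = 52  ⇒  ω_c = 2/3
  ⇒ ω_c²/ω_r² = 2/3
Coupling ω_r² = ω_s¹ ⇒ overall = 106/37 × 2/3 = 212/111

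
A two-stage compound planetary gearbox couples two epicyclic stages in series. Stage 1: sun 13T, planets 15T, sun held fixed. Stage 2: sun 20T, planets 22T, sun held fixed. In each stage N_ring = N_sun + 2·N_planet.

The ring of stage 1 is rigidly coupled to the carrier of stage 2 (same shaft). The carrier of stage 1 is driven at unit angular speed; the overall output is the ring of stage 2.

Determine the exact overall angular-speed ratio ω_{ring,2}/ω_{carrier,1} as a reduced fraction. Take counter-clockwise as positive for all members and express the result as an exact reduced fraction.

147/86

Stage 1: N_ring = 13 + 2·15 = 43
Stage 1: 13(ω_s−ω_c) = −43(ω_r−ω_c),  ω_s=0, ω_c=1
Stage 1: ω_r = 1 − (13/43)(0−1) = 56/43
  ⇒ ω_r¹/ω_c¹ = 56/43
Stage 2: N_ring = 20 + 2·22 = 64
Stage 2: 20(ω_s−ω_c) = −64(ω_r−ω_c),  ω_s=0, ω_c=1
Stage 2: ω_r = 1 − (20/64)(0−1) = 21/16
  ⇒ ω_r²/ω_c² = 21/16
Coupling ω_c² = ω_r¹ ⇒ overall = 56/43 × 21/16 = 147/86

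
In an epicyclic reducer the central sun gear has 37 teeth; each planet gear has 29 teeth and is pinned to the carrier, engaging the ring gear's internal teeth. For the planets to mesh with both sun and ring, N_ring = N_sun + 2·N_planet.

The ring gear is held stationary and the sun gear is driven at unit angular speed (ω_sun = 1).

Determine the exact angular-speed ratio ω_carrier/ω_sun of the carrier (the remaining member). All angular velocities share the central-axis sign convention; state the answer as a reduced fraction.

37/132

N_ring = 37 + 2·29 = 95
37(ω_s−ω_c) = −95(ω_r−ω_c),  ω_r=0, ω_s=1
37(1−ω_c) = −95(0−ω_c)  ⇒  132ω_c = 37  ⇒  ω_c = 37/132
ω_c/ω_s = 37/132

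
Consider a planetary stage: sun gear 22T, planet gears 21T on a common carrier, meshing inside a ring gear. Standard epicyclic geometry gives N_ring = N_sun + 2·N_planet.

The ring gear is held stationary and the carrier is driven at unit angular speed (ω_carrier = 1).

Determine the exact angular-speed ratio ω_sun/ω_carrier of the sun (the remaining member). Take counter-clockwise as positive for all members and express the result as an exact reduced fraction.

N_ring = 22 + 2·21 = 64
22(ω_s−ω_c) = −64(ω_r−ω_c),  ω_r=0, ω_c=1
ω_s = 1 − (64/22)(0−1) = 43/11
ω_s/ω_c = 43/11

43/11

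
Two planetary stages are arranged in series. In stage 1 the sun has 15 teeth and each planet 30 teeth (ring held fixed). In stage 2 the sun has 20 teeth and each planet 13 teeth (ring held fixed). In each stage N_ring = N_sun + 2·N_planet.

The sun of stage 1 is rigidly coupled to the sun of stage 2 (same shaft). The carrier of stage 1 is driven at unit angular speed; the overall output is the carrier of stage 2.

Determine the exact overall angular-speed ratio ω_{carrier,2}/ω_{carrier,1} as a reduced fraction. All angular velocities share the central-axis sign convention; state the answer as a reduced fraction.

20/11

Stage 1: N_ring = 15 + 2·30 = 75
Stage 1: 15(ω_s−ω_c) = −75(ω_r−ω_c),  ω_r=0, ω_c=1
Stage 1: ω_s = 1 − (75/15)(0−1) = 6
  ⇒ ω_s¹/ω_c¹ = 6
Stage 2: N_ring = 20 + 2·13 = 46
Stage 2: 20(ω_s−ω_c) = −46(ω_r−ω_c),  ω_r=0, ω_s=1
Stage 2: 20(1−ω_c) = −46(0−ω_c)  ⇒  66ω_c = 20  ⇒  ω_c = 10/33
  ⇒ ω_c²/ω_s² = 10/33
Coupling ω_s² = ω_s¹ ⇒ overall = 6 × 10/33 = 20/11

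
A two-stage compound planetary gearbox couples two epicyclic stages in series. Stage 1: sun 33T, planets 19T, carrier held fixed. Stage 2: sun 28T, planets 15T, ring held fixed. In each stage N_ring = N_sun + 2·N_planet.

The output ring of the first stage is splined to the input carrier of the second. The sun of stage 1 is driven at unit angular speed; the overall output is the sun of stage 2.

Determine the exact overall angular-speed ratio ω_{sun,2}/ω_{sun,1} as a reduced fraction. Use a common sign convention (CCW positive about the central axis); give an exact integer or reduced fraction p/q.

Stage 1: N_ring = 33 + 2·19 = 71
Stage 1: 33(ω_s−ω_c) = −71(ω_r−ω_c),  ω_c=0, ω_s=1
Stage 1: ω_r = 0 − (33/71)(1−0) = -33/71
  ⇒ ω_r¹/ω_s¹ = -33/71
Stage 2: N_ring = 28 + 2·15 = 58
Stage 2: 28(ω_s−ω_c) = −58(ω_r−ω_c),  ω_r=0, ω_c=1
Stage 2: ω_s = 1 − (58/28)(0−1) = 43/14
  ⇒ ω_s²/ω_c² = 43/14
Coupling ω_c² = ω_r¹ ⇒ overall = -33/71 × 43/14 = -1419/994

-1419/994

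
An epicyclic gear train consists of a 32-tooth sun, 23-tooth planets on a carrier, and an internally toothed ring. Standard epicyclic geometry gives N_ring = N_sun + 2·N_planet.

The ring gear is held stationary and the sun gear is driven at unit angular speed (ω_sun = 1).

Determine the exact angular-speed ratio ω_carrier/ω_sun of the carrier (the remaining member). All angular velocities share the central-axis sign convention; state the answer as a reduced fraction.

N_ring = 32 + 2·23 = 78
32(ω_s−ω_c) = −78(ω_r−ω_c),  ω_r=0, ω_s=1
32(1−ω_c) = −78(0−ω_c)  ⇒  110ω_c = 32  ⇒  ω_c = 16/55
ω_c/ω_s = 16/55

16/55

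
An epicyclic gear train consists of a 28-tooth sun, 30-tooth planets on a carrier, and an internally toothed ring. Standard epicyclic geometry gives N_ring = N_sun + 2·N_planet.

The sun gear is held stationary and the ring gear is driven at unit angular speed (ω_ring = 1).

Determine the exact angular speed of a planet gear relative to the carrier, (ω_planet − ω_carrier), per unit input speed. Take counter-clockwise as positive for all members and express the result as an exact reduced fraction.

308/435

N_ring = 28 + 2·30 = 88
28(ω_s−ω_c) = −88(ω_r−ω_c),  ω_s=0, ω_r=1
28(0−ω_c) = −88(1−ω_c)  ⇒  116ω_c = 88  ⇒  ω_c = 22/29
sun–planet: 28·(0−22/29) = −30·(ω_p−ω_c)  ⇒  ω_p−ω_c = −(28/30)·(-22/29) = 308/435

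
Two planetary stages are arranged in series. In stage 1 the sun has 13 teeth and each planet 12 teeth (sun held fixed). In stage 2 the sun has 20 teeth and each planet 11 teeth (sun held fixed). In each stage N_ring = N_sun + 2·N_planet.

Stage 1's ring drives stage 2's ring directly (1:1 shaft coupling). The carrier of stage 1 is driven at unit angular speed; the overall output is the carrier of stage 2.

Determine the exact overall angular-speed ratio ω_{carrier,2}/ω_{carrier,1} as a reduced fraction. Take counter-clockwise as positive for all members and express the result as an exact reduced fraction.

1050/1147

Stage 1: N_ring = 13 + 2·12 = 37
Stage 1: 13(ω_s−ω_c) = −37(ω_r−ω_c),  ω_s=0, ω_c=1
Stage 1: ω_r = 1 − (13/37)(0−1) = 50/37
  ⇒ ω_r¹/ω_c¹ = 50/37
Stage 2: N_ring = 20 + 2·11 = 42
Stage 2: 20(ω_s−ω_c) = −42(ω_r−ω_c),  ω_s=0, ω_r=1
Stage 2: 20(0−ω_c) = −42(1−ω_c)  ⇒  62ω_c = 42  ⇒  ω_c = 21/31
  ⇒ ω_c²/ω_r² = 21/31
Coupling ω_r² = ω_r¹ ⇒ overall = 50/37 × 21/31 = 1050/1147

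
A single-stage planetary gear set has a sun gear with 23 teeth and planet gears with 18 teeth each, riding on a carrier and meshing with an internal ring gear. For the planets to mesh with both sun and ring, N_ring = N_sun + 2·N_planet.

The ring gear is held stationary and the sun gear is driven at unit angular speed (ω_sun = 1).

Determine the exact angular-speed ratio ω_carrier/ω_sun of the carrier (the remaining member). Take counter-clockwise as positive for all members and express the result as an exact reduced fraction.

23/82

N_ring = 23 + 2·18 = 59
23(ω_s−ω_c) = −59(ω_r−ω_c),  ω_r=0, ω_s=1
23(1−ω_c) = −59(0−ω_c)  ⇒  82ω_c = 23  ⇒  ω_c = 23/82
ω_c/ω_s = 23/82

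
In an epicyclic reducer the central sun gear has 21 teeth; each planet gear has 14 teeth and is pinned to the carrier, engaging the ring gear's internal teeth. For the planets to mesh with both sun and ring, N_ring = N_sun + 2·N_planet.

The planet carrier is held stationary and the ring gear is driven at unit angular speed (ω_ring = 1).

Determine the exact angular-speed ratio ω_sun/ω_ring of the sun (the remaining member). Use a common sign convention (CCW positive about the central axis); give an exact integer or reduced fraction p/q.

N_ring = 21 + 2·14 = 49
21(ω_s−ω_c) = −49(ω_r−ω_c),  ω_c=0, ω_r=1
ω_s = 0 − (49/21)(1−0) = -7/3
ω_s/ω_r = -7/3

-7/3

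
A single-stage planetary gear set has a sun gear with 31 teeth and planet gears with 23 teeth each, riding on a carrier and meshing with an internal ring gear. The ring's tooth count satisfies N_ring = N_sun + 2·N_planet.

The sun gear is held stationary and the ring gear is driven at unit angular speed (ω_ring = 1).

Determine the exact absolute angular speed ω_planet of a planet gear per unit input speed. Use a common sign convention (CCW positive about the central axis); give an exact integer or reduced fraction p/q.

N_ring = 31 + 2·23 = 77
31(ω_s−ω_c) = −77(ω_r−ω_c),  ω_s=0, ω_r=1
31(0−ω_c) = −77(1−ω_c)  ⇒  108ω_c = 77  ⇒  ω_c = 77/108
sun–planet: 31·(0−77/108) = −23·(ω_p−ω_c)  ⇒  ω_p−ω_c = −(31/23)·(-77/108) = 2387/2484
ω_p = 77/108 + 2387/2484 = 77/46

77/46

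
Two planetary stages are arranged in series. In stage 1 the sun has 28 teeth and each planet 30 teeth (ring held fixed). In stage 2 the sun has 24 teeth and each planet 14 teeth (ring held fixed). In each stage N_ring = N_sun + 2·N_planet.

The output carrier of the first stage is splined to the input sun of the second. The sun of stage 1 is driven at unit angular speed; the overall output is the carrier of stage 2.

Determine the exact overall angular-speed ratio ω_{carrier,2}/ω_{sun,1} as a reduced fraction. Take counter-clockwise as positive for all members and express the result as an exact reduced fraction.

42/551

Stage 1: N_ring = 28 + 2·30 = 88
Stage 1: 28(ω_s−ω_c) = −88(ω_r−ω_c),  ω_r=0, ω_s=1
Stage 1: 28(1−ω_c) = −88(0−ω_c)  ⇒  116ω_c = 28  ⇒  ω_c = 7/29
  ⇒ ω_c¹/ω_s¹ = 7/29
Stage 2: N_ring = 24 + 2·14 = 52
Stage 2: 24(ω_s−ω_c) = −52(ω_r−ω_c),  ω_r=0, ω_s=1
Stage 2: 24(1−ω_c) = −52(0−ω_c)  ⇒  76ω_c = 24  ⇒  ω_c = 6/19
  ⇒ ω_c²/ω_s² = 6/19
Coupling ω_s² = ω_c¹ ⇒ overall = 7/29 × 6/19 = 42/551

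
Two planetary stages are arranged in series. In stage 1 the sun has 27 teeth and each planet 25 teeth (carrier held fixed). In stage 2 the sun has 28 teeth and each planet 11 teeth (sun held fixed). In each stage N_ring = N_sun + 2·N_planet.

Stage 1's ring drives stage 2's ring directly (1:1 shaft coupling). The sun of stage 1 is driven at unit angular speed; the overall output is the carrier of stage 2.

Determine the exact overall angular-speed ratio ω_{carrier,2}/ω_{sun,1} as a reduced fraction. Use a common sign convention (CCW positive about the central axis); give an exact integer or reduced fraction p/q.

Stage 1: N_ring = 27 + 2·25 = 77
Stage 1: 27(ω_s−ω_c) = −77(ω_r−ω_c),  ω_c=0, ω_s=1
Stage 1: ω_r = 0 − (27/77)(1−0) = -27/77
  ⇒ ω_r¹/ω_s¹ = -27/77
Stage 2: N_ring = 28 + 2·11 = 50
Stage 2: 28(ω_s−ω_c) = −50(ω_r−ω_c),  ω_s=0, ω_r=1
Stage 2: 28(0−ω_c) = −50(1−ω_c)  ⇒  78ω_c = 50  ⇒  ω_c = 25/39
  ⇒ ω_c²/ω_r² = 25/39
Coupling ω_r² = ω_r¹ ⇒ overall = -27/77 × 25/39 = -225/1001

-225/1001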